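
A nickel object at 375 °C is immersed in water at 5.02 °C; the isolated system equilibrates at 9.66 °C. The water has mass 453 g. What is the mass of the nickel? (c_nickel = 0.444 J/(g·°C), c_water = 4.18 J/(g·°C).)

|Q_nickel| = |Q_water|:
m·0.444·(375 − 9.66) = 453·4.18·(9.66 − 5.02)
162.21 m = 8786  ⇒  m ≈ 54.16 g

m ≈ 54.2 g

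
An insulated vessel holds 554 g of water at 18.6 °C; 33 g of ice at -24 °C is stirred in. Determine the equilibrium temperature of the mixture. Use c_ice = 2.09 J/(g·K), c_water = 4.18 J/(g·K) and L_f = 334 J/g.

T_f ≈ 12.4 °C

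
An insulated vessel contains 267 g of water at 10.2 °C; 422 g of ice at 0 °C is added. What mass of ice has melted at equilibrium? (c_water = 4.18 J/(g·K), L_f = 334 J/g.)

m_melted ≈ 34.1 g

Heat available from the water dropping to 0 °C: 267×4.18×10.2 = 11384 J.
To melt every bit of ice: 422×334 = 140948 J.
That's not enough to melt it all — equilibrium is at 0 °C with ice remaining.
Mass melted = 11384/334 ≈ 34.08 g.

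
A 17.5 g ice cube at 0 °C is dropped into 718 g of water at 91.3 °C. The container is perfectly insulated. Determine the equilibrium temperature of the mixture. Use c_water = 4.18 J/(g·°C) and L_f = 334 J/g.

T_f ≈ 87.2 °C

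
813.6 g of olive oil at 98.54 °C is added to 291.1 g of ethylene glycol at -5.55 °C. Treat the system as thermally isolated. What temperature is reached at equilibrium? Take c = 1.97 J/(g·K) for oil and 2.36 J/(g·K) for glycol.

With ΣQ=0 the equilibrium temperature is the m·c-weighted mean:
T_f = (1602.8*98.54 + 687*(-5.55)) / (1602.8 + 687)
    = 154126 / 2289.8 ≈ 67.31 °C

T_f ≈ 67.3 °C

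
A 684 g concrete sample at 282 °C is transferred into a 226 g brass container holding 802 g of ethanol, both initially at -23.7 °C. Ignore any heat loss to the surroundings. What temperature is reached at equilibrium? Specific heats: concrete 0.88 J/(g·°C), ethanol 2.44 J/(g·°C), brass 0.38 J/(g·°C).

Taking heat into each body as positive, Σ m c ΔT = 0:
684·0.88·(T − 282) + 802·2.44·(T − (-23.7)) + 226·0.38·(T − (-23.7)) = 0
601.92(T − 282) + 1956.9(T − (-23.7)) + 85.88(T − (-23.7)) = 0
(601.92 + 1956.9 + 85.88) T = 601.92·282 + 1956.9·(-23.7) + 85.88·(-23.7)
T = 121328/2644.7 ≈ 45.88 °C

T_f ≈ 45.9 °C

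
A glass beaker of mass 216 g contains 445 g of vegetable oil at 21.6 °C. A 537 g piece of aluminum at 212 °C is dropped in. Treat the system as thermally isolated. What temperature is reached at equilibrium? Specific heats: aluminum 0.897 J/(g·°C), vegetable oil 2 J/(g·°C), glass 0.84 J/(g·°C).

T_f ≈ 80.7 °C

Let T be the final temperature. ΣQ_i = 0:
537×0.897×(T − 212) + 445×2×(T − 21.6) + 216×0.84×(T − 21.6) = 0
481.69(T − 212) + 890(T − 21.6) + 181.44(T − 21.6) = 0
1553.1 T = 125261
T = 125261 / 1553.1 = 80.7 °C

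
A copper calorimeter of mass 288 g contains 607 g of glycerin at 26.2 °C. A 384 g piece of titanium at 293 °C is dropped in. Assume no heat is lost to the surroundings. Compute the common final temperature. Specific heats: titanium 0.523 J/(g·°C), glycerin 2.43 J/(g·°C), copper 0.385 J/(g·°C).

T_f is the heat-capacity-weighted average of the initial temperatures:
T_f = (200.83×293 + 1475×26.2 + 110.88×26.2) / (200.83 + 1475 + 110.88)
    = 100394 / 1786.7 ≈ 56.19 °C

T_f ≈ 56.2 °C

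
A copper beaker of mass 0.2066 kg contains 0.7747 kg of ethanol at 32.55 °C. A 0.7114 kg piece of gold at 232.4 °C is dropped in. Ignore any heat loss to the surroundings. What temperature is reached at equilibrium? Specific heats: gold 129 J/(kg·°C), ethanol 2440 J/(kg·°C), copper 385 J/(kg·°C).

T_f ≈ 41.4 °C

Setting the total heat transfer to zero:
0.7114*129*(T − 232.4) + 0.7747*2440*(T − 32.55) + 0.2066*385*(T − 32.55) = 0
91.77(T − 232.4) + 1890.3(T − 32.55) + 79.54(T − 32.55) = 0
2061.6 T = 85445
T = 85445 / 2061.6 = 41.4 °C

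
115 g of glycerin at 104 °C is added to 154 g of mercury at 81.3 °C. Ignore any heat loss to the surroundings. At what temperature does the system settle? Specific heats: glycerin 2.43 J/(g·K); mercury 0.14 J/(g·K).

T_f ≈ 102.4 °C

Taking heat into each body as positive, Σ m c ΔT = 0:
115·2.43·(T − 104) + 154·0.14·(T − 81.3) = 0
301.01 T = 30816
T = 30816 / 301.01 = 102 °C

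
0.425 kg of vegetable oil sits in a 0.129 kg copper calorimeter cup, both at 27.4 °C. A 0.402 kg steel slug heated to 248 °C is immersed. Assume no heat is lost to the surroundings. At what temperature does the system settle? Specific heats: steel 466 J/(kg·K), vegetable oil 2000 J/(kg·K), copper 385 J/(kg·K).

Net heat exchanged in the isolated system is zero:
0.402·466·(T − 248) + 0.425·2000·(T − 27.4) + 0.129·385·(T − 27.4) = 0
187.33(T − 248) + 850(T − 27.4) + 49.66(T − 27.4) = 0
1087 T = 71109
T ≈ 65.42 °C

T_f ≈ 65.4 °C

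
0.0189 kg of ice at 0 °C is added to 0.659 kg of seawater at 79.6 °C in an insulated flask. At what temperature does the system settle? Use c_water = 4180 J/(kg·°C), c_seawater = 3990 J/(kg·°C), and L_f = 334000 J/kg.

T_f ≈ 74.9 °C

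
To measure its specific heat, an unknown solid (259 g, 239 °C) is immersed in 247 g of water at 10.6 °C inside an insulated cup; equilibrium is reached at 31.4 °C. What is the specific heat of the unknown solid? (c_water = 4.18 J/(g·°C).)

c ≈ 0.399 J/(g·°C)

Heat lost by the unknown solid = heat gained by the water:
259×c×(239 − 31.4) = 247×4.18×(31.4 − 10.6)
53768 c = 21475  ⇒  c ≈ 0.3994 J/(g·°C)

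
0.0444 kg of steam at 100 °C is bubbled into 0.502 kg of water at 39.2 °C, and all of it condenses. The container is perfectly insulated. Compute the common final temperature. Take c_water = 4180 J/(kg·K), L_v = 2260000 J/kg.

T_f ≈ 88.1 °C

Taking heat into each body as positive, Σ m c ΔT = 0:
steam→water at 100 °C releases m L_v = 0.0444·2260000 = 100344
  condensate cools 100→T: 0.0444·4180·(T − 100) = 185.59(T − 100)
  water warms: 0.502·4180·(T − 39.2) = 2098.4(T − 39.2)
2284 T = 100344 + 18559 + 82256 = 201159
T ≈ 88.07 °C — below 100 °C, confirming all the steam condensed.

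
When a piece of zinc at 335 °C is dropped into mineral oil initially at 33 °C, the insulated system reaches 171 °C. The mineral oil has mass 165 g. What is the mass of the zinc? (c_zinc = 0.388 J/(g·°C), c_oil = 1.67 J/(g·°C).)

m ≈ 598 g

Conservation of energy gives ΣQ = 0:
m×0.388×(171 − 335) + 165×1.67×(171 − 33) = 0
-63.63 m = -38026
m = -38026/-63.63 ≈ 597.6 g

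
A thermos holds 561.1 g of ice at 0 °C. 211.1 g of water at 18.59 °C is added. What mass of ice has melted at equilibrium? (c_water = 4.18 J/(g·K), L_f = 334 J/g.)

Water can give up m c ΔT = 211.1·4.18·18.59 = 16404 J before reaching 0 °C.
Fully melting the ice requires m_ice L_f = 561.1·334 = 187407 J.
16404 J < 187407 J, so only part of the ice melts and the system sits at 0 °C.
m_melt = 16404 / L_f = 49.11 g.

m_melted ≈ 49.1 g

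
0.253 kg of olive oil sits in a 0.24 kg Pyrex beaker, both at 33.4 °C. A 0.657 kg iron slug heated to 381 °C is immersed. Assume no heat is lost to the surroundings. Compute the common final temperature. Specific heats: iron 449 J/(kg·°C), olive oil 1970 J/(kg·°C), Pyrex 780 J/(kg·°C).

Setting the total heat transfer to zero:
0.657×449×(T − 381) + 0.253×1970×(T − 33.4) + 0.24×780×(T − 33.4) = 0
980.6 T = 135292
T = 135292/980.6 ≈ 137.97 °C

T_f ≈ 138.0 °C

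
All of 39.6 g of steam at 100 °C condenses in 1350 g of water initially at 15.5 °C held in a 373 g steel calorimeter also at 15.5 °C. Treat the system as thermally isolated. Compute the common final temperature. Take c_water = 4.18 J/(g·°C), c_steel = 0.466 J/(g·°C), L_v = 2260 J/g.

T_f ≈ 32.8 °C

Heat gained plus heat lost sum to zero:
steam→water at 100 °C releases m L_v = 39.6·2260 = 89496; condensed water 100 °C→T: 165.53(T − 100); water warms: 1350·4.18·(T − 15.5) = 5643(T − 15.5); cup: 173.82(T − 15.5)
5982.3 T = 89496 + 16553 + 90161 = 196209
T ≈ 32.80 °C — below 100 °C, confirming all the steam condensed.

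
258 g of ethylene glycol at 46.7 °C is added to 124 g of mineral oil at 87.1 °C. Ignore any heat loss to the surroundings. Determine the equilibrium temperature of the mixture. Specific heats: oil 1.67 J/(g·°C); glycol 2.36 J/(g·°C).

T_f ≈ 57.0 °C

Taking heat into each body as positive, Σ m c ΔT = 0:
124·1.67·(T − 87.1) + 258·2.36·(T − 46.7) = 0
207.08(T − 87.1) + 608.88(T − 46.7) = 0
(207.08 + 608.88) T = 207.08·87.1 + 608.88·46.7
T = 46471/815.96 ≈ 56.95 °C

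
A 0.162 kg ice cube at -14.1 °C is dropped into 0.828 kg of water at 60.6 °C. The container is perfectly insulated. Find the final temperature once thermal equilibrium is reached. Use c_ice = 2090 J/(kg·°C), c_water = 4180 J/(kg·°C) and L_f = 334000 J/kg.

Setting the total heat transfer to zero:
ice -14.1→0 °C: 0.162·2090·14.1 = 4774; latent heat to melt: 0.162·334000 = 54108; meltwater 0→T: 0.162·4180·T = 677.16 T; water: 3461(T − 60.6)
4138.2 T = 209739 − 58882 = 150857
T ≈ 36.45 °C — above 0 °C, consistent with complete melting.

T_f ≈ 36.5 °C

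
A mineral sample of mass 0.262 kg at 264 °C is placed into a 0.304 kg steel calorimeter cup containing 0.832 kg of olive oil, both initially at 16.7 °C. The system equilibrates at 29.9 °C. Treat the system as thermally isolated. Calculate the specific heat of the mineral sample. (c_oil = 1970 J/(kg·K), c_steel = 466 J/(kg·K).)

Conservation of energy gives ΣQ = 0:
0.262·c·(29.9 − 264) + 0.832·1970·(29.9 − 16.7) + 0.304·466·(29.9 − 16.7) = 0
-61.33 c = -23505
c = -23505/-61.33 ≈ 383.2 J/(kg·K)

c ≈ 383 J/(kg·K)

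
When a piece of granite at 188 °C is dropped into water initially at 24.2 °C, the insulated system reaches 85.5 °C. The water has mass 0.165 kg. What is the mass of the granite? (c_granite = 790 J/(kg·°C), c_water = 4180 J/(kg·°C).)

m ≈ 0.522 kg

|Q_granite| = |Q_water|:
m·790·(188 − 85.5) = 0.165·4180·(85.5 − 24.2)
80975 m = 42279  ⇒  m ≈ 0.5221 kg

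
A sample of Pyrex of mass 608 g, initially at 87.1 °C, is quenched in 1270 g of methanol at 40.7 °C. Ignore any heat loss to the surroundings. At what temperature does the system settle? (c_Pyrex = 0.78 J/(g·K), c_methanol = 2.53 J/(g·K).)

T_f ≈ 46.7 °C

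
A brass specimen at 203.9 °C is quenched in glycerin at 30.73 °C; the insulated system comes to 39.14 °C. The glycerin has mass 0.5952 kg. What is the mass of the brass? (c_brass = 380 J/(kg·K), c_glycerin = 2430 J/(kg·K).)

m ≈ 0.194 kg

Setting the total heat transfer to zero:
m·380·(39.14 − 203.9) + 0.5952·2430·(39.14 − 30.73) = 0
-62609 m = -12164
m = -12164/-62609 ≈ 0.1943 kg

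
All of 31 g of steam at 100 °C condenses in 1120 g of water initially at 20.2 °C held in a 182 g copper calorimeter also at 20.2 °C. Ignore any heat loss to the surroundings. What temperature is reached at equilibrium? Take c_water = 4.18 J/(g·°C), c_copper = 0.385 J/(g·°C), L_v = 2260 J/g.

T_f ≈ 36.7 °C

Energy balance with sensible and latent terms:
steam→water at 100 °C releases m L_v = 31×2260 = 70060
  condensate cools 100→T: 31×4.18×(T − 100) = 129.58(T − 100)
  original water: 4681.6(T − 20.2)
  copper cup: 182×0.385×(T − 20.2) = 70.07(T − 20.2)
4881.2 T = 70060 + 12958 + 95984 = 179002
T ≈ 36.67 °C — below 100 °C, confirming all the steam condensed.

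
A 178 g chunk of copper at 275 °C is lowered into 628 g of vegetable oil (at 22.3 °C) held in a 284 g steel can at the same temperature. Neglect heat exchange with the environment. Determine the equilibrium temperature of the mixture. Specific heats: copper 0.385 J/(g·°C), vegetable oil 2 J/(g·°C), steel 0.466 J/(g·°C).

Net heat exchanged in the isolated system is zero:
178×0.385×(T − 275) + 628×2×(T − 22.3) + 284×0.466×(T − 22.3) = 0
(68.53 + 1256 + 132.34) T = 68.53×275 + 1256×22.3 + 132.34×22.3
T ≈ 34.19 °C

T_f ≈ 34.2 °C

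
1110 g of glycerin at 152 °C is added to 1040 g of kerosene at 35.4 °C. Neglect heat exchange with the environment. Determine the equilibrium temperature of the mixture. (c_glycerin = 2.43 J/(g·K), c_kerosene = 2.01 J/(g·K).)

Conservation of energy gives ΣQ = 0:
1110*2.43*(T − 152) + 1040*2.01*(T − 35.4) = 0
(2697.3 + 2090.4) T = 2697.3*152 + 2090.4*35.4
T = 483990 / 4787.7 = 101 °C

T_f ≈ 101.1 °C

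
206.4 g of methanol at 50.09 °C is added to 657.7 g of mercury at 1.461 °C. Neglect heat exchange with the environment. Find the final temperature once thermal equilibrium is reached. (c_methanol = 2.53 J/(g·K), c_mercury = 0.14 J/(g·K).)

T_f ≈ 42.8 °C

T_f is the heat-capacity-weighted average of the initial temperatures:
T_f = (522.19×50.09 + 92.08×1.461) / (522.19 + 92.08)
    = 26291 / 614.27 ≈ 42.80 °C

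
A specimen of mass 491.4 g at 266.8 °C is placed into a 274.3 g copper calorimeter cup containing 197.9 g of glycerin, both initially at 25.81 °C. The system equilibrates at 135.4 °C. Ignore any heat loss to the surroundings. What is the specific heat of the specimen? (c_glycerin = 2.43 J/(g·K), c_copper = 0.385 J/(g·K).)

Setting the total heat transfer to zero:
491.4·c·(135.4 − 266.8) + 197.9·2.43·(135.4 − 25.81) + 274.3·0.385·(135.4 − 25.81) = 0
-64570 c = -64275
c = -64275/-64570 ≈ 0.9954 J/(g·K)

c ≈ 0.995 J/(g·K)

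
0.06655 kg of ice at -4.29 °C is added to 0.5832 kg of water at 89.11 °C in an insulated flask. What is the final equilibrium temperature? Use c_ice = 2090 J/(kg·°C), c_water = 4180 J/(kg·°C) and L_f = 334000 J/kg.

Heat gained plus heat lost sum to zero:
warm ice to 0 °C: 0.06655×2090×(0 − (-4.29)) = 596.69
  melt ice: 0.06655×334000 = 22228
  warm the meltwater: 278.18 T
  water: 2437.8(T − 89.11)
2716 T = 217230 − 22824 = 194406
T ≈ 71.58 °C. Since T > 0 °C, the all-ice-melts assumption holds.

T_f ≈ 71.6 °C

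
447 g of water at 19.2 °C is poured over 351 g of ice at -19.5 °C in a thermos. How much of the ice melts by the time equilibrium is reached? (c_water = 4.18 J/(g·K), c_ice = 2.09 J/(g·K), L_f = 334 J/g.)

m_melted ≈ 64.6 g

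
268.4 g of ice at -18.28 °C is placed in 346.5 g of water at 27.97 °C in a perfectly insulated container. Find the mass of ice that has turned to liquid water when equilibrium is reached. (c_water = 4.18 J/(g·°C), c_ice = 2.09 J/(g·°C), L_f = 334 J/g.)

m_melted ≈ 90.6 g

Heat available from the water dropping to 0 °C: 346.5×4.18×27.97 = 40511 J.
Warming the ice to 0 °C takes 268.4×2.09×18.28 = 10254 J, leaving 30257 J for melting.
Melting all 268.4 g of ice would need 268.4×334 = 89646 J.
That's not enough to melt it all — equilibrium is at 0 °C with ice remaining.
m_melted×334 = 30257  ⇒  m_melted ≈ 90.59 g.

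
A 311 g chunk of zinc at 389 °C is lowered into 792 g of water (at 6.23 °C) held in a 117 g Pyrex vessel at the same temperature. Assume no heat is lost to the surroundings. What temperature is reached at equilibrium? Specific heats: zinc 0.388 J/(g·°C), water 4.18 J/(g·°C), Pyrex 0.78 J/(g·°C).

Heat gained plus heat lost sum to zero:
311×0.388×(T − 389) + 792×4.18×(T − 6.23) + 117×0.78×(T − 6.23) = 0
120.67(T − 389) + 3310.6(T − 6.23) + 91.26(T − 6.23) = 0
3522.5 T = 68133
T = 68133/3522.5 ≈ 19.34 °C

T_f ≈ 19.3 °C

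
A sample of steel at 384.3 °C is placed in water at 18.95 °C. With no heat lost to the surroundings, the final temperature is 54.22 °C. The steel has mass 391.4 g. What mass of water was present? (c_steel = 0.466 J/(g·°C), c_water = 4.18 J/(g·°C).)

Setting the total heat transfer to zero:
391.4·0.466·(54.22 − 384.3) + m·4.18·(54.22 − 18.95) = 0
147.43 m = 60204
m = 60204/147.43 ≈ 408.4 g

m ≈ 408 g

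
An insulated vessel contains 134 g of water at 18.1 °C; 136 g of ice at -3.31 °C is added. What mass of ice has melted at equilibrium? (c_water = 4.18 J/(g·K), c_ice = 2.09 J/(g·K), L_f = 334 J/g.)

m_melted ≈ 27.5 g

Heat available from the water dropping to 0 °C: 134·4.18·18.1 = 10138 J.
Warming the ice to 0 °C takes 136·2.09·3.31 = 940.83 J, leaving 9197.3 J for melting.
To melt every bit of ice: 136·334 = 45424 J.
9197.3 J < 45424 J, so only part of the ice melts and the system sits at 0 °C.
Mass melted = 9197.3/334 ≈ 27.54 g.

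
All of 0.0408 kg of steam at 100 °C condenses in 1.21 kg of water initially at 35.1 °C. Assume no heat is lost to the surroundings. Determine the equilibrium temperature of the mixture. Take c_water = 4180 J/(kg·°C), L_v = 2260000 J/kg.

Energy conservation, ΣQ = 0:
condense steam: −0.0408×2260000 = −92208; condensed water 100 °C→T: 170.54(T − 100); original water: 5057.8(T − 35.1)
5228.3 T = 92208 + 17054 + 177529 = 286791
T ≈ 54.85 °C (< 100 °C, so full condensation is consistent).

T_f ≈ 54.9 °C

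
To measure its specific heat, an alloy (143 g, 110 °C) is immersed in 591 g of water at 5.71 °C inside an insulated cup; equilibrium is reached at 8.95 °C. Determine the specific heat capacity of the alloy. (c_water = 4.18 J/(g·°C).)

c ≈ 0.554 J/(g·°C)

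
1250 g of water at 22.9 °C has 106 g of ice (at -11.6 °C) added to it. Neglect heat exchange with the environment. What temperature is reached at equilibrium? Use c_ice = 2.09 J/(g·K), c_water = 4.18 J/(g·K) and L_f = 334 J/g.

T_f ≈ 14.4 °C

Sum of m c ΔT and latent-heat terms is zero:
warm ice to 0 °C: 106·2.09·(0 − (-11.6)) = 2569.9
  fusion: m_ice L_f = 106·334 = 35404
  warm the meltwater: 443.08 T
  water: 5225(T − 22.9)
5668.1 T = 119652 − 37974 = 81679
T ≈ 14.41 °C — above 0 °C, consistent with complete melting.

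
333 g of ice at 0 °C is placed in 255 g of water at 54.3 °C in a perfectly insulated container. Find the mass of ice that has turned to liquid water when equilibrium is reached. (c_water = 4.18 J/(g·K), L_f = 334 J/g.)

m_melted ≈ 173 g

Water can give up m c ΔT = 255·4.18·54.3 = 57878 J before reaching 0 °C.
Fully melting the ice requires m_ice L_f = 333·334 = 111222 J.
That's not enough to melt it all — equilibrium is at 0 °C with ice remaining.
Mass melted = 57878/334 ≈ 173.3 g.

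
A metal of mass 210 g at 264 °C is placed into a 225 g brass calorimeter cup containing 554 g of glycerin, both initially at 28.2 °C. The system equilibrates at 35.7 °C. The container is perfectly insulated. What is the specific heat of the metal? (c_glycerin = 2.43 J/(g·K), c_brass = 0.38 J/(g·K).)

c ≈ 0.224 J/(g·K)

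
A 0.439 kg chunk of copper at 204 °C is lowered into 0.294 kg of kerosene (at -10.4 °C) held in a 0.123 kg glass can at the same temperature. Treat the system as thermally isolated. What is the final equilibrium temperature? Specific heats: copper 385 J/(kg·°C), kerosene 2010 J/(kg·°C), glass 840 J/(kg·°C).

T_f ≈ 31.6 °C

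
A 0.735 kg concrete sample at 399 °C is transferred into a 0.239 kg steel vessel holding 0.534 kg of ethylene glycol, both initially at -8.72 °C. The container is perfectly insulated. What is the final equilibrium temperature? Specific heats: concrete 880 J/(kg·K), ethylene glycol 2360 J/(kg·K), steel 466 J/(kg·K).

T_f ≈ 121.9 °C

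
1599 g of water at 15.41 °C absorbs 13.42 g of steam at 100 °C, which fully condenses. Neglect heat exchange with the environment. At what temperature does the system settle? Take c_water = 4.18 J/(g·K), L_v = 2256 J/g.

T_f ≈ 20.6 °C

Taking heat into each body as positive, Σ m c ΔT = 0:
steam→water at 100 °C releases m L_v = 13.42·2256 = 30276; condensed water 100 °C→T: 56.1(T − 100); water warms: 1599·4.18·(T − 15.41) = 6683.8(T − 15.41)
6739.9 T = 30276 + 5609.6 + 102998 = 138883
T ≈ 20.61 °C (< 100 °C, so full condensation is consistent).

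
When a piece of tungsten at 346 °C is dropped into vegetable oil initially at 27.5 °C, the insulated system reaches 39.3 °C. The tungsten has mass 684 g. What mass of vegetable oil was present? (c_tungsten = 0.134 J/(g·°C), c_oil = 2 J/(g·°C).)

m ≈ 1190 g

Heat gained plus heat lost sum to zero:
684×0.134×(39.3 − 346) + m×2×(39.3 − 27.5) = 0
23.6 m = 28111
m = 28111/23.6 ≈ 1191 g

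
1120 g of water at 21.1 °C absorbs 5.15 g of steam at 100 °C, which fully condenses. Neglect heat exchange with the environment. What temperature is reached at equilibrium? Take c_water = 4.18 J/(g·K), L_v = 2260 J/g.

T_f ≈ 23.9 °C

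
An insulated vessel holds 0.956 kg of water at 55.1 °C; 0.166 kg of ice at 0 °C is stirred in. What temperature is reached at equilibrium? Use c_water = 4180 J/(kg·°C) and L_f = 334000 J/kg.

T_f ≈ 35.1 °C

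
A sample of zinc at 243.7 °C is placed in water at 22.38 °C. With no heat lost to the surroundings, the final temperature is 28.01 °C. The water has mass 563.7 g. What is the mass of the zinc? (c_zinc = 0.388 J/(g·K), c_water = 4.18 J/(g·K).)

Let T be the final temperature. ΣQ_i = 0:
m·0.388·(28.01 − 243.7) + 563.7·4.18·(28.01 − 22.38) = 0
-83.69 m = -13266
m = -13266/-83.69 ≈ 158.5 g

m ≈ 159 g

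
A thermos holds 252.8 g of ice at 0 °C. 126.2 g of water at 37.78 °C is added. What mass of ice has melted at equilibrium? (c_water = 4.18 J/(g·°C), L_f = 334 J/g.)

m_melted ≈ 59.7 g

Heat available from the water dropping to 0 °C: 126.2×4.18×37.78 = 19930 J.
Melting all 252.8 g of ice would need 252.8×334 = 84435 J.
That's not enough to melt it all — equilibrium is at 0 °C with ice remaining.
m_melted×334 = 19930  ⇒  m_melted ≈ 59.67 g.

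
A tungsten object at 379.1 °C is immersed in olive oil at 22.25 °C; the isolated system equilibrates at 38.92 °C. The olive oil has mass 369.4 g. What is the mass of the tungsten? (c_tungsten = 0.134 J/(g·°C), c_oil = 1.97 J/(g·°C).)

m ≈ 266 g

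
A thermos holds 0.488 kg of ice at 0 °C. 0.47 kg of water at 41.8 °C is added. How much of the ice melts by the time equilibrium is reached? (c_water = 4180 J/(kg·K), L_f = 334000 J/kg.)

Cooling the water to 0 °C releases 0.47·4180·41.8 = 82120 J.
Melting all 0.488 kg of ice would need 0.488·334000 = 162992 J.
Since 82120 < 162992 J, not all the ice melts; equilibrium is at 0 °C.
m_melt = 82120 / L_f = 0.2459 kg.

m_melted ≈ 0.246 kg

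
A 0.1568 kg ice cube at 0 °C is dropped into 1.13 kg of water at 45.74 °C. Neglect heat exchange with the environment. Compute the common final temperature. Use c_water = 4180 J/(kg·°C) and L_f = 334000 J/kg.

T_f ≈ 30.4 °C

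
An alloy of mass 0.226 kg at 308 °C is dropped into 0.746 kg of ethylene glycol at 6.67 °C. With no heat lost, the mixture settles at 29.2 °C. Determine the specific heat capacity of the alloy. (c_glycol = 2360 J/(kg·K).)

c ≈ 630 J/(kg·K)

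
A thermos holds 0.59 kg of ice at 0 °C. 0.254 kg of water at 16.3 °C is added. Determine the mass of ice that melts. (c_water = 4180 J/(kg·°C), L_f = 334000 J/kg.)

m_melted ≈ 0.0518 kg

Heat available from the water dropping to 0 °C: 0.254×4180×16.3 = 17306 J.
Fully melting the ice requires m_ice L_f = 0.59×334000 = 197060 J.
17306 J < 197060 J, so only part of the ice melts and the system sits at 0 °C.
m_melted×334000 = 17306  ⇒  m_melted ≈ 0.05181 kg.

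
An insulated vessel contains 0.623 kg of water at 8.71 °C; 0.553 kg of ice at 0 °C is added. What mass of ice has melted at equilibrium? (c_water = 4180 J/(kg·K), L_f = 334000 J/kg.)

Heat available from the water dropping to 0 °C: 0.623×4180×8.71 = 22682 J.
Fully melting the ice requires m_ice L_f = 0.553×334000 = 184702 J.
That's not enough to melt it all — equilibrium is at 0 °C with ice remaining.
m_melted×334000 = 22682  ⇒  m_melted ≈ 0.06791 kg.

m_melted ≈ 0.0679 kg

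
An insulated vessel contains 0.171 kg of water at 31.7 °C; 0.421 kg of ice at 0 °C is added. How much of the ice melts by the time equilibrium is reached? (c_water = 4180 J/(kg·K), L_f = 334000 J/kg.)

m_melted ≈ 0.0678 kg

Water can give up m c ΔT = 0.171·4180·31.7 = 22659 J before reaching 0 °C.
To melt every bit of ice: 0.421·334000 = 140614 J.
That's not enough to melt it all — equilibrium is at 0 °C with ice remaining.
m_melt = 22659 / L_f = 0.06784 kg.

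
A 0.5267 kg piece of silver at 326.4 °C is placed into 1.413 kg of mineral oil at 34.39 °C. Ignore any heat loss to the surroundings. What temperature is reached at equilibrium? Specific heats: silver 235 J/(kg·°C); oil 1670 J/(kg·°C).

T_f ≈ 48.9 °C

Heat gained plus heat lost sum to zero:
0.5267*235*(T − 326.4) + 1.413*1670*(T − 34.39) = 0
123.77(T − 326.4) + 2359.7(T − 34.39) = 0
2483.5 T = 121550
T = 121550 / 2483.5 = 48.9 °C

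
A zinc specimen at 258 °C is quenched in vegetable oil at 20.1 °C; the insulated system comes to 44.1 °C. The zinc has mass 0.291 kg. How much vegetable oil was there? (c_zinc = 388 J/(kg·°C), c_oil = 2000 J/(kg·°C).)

m ≈ 0.503 kg

Heat lost by the zinc = heat gained by the oil:
0.291×388×(258 − 44.1) = m×2000×(44.1 − 20.1)
48000 m = 24151  ⇒  m ≈ 0.5031 kg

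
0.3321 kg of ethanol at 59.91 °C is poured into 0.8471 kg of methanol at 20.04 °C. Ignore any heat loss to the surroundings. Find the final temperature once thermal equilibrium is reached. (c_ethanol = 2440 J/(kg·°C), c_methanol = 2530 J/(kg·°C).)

T_f ≈ 31.0 °C

With ΣQ=0 the equilibrium temperature is the m·c-weighted mean:
T_f = (810.32×59.91 + 2143.2×20.04) / (810.32 + 2143.2)
    = 91495 / 2953.5 ≈ 30.98 °C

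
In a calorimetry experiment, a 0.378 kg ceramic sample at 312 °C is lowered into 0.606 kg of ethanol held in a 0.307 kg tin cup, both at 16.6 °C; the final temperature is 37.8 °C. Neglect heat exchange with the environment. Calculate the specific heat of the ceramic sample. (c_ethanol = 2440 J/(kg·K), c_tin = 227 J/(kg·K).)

Net heat exchanged in the isolated system is zero:
0.378·c·(37.8 − 312) + 0.606·2440·(37.8 − 16.6) + 0.307·227·(37.8 − 16.6) = 0
-103.65 c = -32825
c = -32825/-103.65 ≈ 316.7 J/(kg·K)

c ≈ 317 J/(kg·K)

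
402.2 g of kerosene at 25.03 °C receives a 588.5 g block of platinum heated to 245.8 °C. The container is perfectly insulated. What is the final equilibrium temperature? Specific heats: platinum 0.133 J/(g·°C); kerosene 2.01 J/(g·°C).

T_f ≈ 44.5 °C

Taking heat into each body as positive, Σ m c ΔT = 0:
588.5×0.133×(T − 245.8) + 402.2×2.01×(T − 25.03) = 0
78.27(T − 245.8) + 808.42(T − 25.03) = 0
(78.27 + 808.42) T = 78.27×245.8 + 808.42×25.03
T = 39474/886.69 ≈ 44.52 °C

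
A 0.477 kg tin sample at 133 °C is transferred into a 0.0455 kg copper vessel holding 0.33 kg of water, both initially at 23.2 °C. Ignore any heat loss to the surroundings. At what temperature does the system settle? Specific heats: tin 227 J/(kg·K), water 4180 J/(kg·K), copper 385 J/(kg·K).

T_f = Σ m_i c_i T_i / Σ m_i c_i:
T_f = (108.28·133 + 1379.4·23.2 + 17.52·23.2) / (108.28 + 1379.4 + 17.52)
    = 46810 / 1505.2 ≈ 31.10 °C

T_f ≈ 31.1 °C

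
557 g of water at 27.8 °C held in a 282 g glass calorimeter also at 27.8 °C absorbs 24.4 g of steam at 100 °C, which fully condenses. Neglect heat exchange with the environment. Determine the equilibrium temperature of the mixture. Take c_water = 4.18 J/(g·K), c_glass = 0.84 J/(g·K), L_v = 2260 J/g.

T_f ≈ 51.2 °C

Net heat exchanged in the isolated system is zero:
condense steam: −24.4·2260 = −55144
  condensed water 100 °C→T: 101.99(T − 100)
  original water: 2328.3(T − 27.8)
  glass cup: 282·0.84·(T − 27.8) = 236.88(T − 27.8)
2667.1 T = 55144 + 10199 + 71311 = 136654
T ≈ 51.24 °C (< 100 °C, so full condensation is consistent).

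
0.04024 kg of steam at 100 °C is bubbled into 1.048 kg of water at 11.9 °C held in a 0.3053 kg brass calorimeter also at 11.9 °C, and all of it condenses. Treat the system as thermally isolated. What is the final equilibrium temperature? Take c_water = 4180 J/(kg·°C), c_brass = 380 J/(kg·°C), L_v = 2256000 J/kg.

Heat gained plus heat lost sum to zero:
condense steam: −0.04024×2256000 = −90781
  condensate cools 100→T: 0.04024×4180×(T − 100) = 168.2(T − 100)
  original water: 4380.6(T − 11.9)
  brass cup: 0.3053×380×(T − 11.9) = 116.01(T − 11.9)
4664.9 T = 90781 + 16820 + 53510 = 161112
T ≈ 34.54 °C (< 100 °C, so full condensation is consistent).

T_f ≈ 34.5 °C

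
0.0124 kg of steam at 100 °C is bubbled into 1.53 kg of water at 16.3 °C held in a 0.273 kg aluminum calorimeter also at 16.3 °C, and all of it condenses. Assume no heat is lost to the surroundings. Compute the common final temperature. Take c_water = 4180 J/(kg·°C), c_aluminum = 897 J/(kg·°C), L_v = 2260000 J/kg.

T_f ≈ 21.1 °C

Sum of m c ΔT and latent-heat terms is zero:
latent heat released on condensation: 0.0124×2260000 = 28024; condensate cools 100→T: 0.0124×4180×(T − 100) = 51.83(T − 100); water warms: 1.53×4180×(T − 16.3) = 6395.4(T − 16.3); aluminum cup: 0.273×897×(T − 16.3) = 244.88(T − 16.3)
6692.1 T = 28024 + 5183.2 + 108237 = 141444
T ≈ 21.14 °C, under the boiling point, so the assumption holds.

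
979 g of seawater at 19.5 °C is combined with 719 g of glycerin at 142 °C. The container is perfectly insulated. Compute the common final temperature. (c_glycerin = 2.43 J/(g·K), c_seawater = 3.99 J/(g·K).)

T_f ≈ 57.4 °C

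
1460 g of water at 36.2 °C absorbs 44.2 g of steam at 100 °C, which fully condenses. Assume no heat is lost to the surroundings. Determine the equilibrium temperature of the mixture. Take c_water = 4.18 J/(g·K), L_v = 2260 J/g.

Let T be the final temperature. ΣQ_i = 0:
steam→water at 100 °C releases m L_v = 44.2·2260 = 99892
  condensate cools 100→T: 44.2·4.18·(T − 100) = 184.76(T − 100)
  water warms: 1460·4.18·(T − 36.2) = 6102.8(T − 36.2)
6287.6 T = 99892 + 18476 + 220921 = 339289
T ≈ 53.96 °C (< 100 °C, so full condensation is consistent).

T_f ≈ 54.0 °C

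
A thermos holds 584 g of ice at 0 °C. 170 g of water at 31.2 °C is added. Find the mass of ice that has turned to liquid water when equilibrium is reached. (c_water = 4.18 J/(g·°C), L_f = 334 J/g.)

m_melted ≈ 66.4 g

Water can give up m c ΔT = 170·4.18·31.2 = 22171 J before reaching 0 °C.
To melt every bit of ice: 584·334 = 195056 J.
22171 J < 195056 J, so only part of the ice melts and the system sits at 0 °C.
m_melted·334 = 22171  ⇒  m_melted ≈ 66.38 g.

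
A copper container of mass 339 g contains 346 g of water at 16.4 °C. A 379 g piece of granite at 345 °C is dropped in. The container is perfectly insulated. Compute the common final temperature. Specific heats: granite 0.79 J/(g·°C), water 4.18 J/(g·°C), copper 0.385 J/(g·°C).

T_f ≈ 68.8 °C

T_f = Σ m_i c_i T_i / Σ m_i c_i:
T_f = (299.41×345 + 1446.3×16.4 + 130.52×16.4) / (299.41 + 1446.3 + 130.52)
    = 129156 / 1876.2 ≈ 68.84 °C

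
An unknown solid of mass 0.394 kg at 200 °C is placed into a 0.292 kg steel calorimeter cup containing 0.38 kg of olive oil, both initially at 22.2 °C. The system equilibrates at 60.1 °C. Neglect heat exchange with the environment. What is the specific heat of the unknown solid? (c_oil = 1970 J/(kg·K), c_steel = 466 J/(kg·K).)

c ≈ 608 J/(kg·K)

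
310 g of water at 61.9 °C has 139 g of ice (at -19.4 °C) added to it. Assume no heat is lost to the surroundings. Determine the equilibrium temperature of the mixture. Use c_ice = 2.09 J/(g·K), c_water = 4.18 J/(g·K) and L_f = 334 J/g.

T_f ≈ 15.0 °C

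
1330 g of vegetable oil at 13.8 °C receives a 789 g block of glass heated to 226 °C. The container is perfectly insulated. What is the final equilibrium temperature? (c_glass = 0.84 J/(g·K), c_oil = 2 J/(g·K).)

T_f ≈ 56.1 °C

Set heat shed by the hot body equal to heat absorbed by the cold body:
789×0.84×(226 − T) = 1330×2×(T − 13.8)
662.76(226 − T) = 2660(T − 13.8)
3322.8 T = 186492  ⇒  T ≈ 56.13 °C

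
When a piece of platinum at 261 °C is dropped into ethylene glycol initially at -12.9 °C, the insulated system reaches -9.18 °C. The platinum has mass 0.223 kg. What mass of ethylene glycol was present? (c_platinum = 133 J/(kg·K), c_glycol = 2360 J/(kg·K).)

m ≈ 0.913 kg

Heat gained plus heat lost sum to zero:
0.223·133·(-9.18 − 261) + m·2360·(-9.18 − (-12.9)) = 0
8779.2 m = 8013.3
m = 8013.3/8779.2 ≈ 0.9128 kg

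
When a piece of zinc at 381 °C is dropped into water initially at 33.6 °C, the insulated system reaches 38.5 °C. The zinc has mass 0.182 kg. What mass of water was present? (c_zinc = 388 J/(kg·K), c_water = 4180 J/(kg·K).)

m ≈ 1.18 kg

Net heat exchanged in the isolated system is zero:
0.182·388·(38.5 − 381) + m·4180·(38.5 − 33.6) = 0
20482 m = 24186
m = 24186/20482 ≈ 1.181 kg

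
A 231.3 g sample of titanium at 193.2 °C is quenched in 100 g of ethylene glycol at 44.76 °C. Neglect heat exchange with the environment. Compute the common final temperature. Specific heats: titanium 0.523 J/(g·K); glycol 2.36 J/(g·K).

|Q_titanium| = |Q_glycol|:
231.3*0.523*(193.2 − T) = 100*2.36*(T − 44.76)
120.97(193.2 − T) = 236(T − 44.76)
356.97 T = 33935  ⇒  T ≈ 95.06 °C

T_f ≈ 95.1 °C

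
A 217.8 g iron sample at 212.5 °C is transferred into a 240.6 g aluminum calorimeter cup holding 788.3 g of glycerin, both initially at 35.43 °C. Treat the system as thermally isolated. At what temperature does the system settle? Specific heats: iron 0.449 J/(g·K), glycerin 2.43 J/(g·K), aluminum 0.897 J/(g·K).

T_f ≈ 43.2 °C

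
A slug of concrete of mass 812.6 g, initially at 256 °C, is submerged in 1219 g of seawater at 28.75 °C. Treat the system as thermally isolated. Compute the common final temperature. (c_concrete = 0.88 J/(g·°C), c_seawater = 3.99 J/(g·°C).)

T_f ≈ 57.9 °C

|Q_concrete| = |Q_seawater|:
812.6×0.88×(256 − T) = 1219×3.99×(T − 28.75)
715.09(256 − T) = 4863.8(T − 28.75)
5578.9 T = 322897  ⇒  T ≈ 57.88 °C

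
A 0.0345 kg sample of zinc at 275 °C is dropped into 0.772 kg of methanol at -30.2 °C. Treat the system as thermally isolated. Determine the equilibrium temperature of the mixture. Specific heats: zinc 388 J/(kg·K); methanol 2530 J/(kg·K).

Heat lost by the zinc equals heat gained by the methanol:
0.0345×388×(275 − T) = 0.772×2530×(T − (-30.2))
13.39(275 − T) = 1953.2(T − (-30.2))
1966.5 T = -55304  ⇒  T ≈ -28.12 °C

T_f ≈ -28.1 °C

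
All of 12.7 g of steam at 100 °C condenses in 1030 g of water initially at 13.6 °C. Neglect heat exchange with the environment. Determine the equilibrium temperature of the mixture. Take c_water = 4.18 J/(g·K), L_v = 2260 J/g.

T_f ≈ 21.2 °C

Energy balance with sensible and latent terms:
condense steam: −12.7×2260 = −28702
  condensed water 100 °C→T: 53.09(T − 100)
  water warms: 1030×4.18×(T − 13.6) = 4305.4(T − 13.6)
4358.5 T = 28702 + 5308.6 + 58553 = 92564
T ≈ 21.24 °C (< 100 °C, so full condensation is consistent).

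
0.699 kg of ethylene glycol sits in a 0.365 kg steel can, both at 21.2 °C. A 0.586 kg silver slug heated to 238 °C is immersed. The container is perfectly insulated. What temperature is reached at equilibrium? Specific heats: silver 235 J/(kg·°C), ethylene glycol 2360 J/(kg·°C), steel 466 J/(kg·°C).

With ΣQ=0 the equilibrium temperature is the m·c-weighted mean:
T_f = (137.71·238 + 1649.6·21.2 + 170.09·21.2) / (137.71 + 1649.6 + 170.09)
    = 71353 / 1957.4 ≈ 36.45 °C

T_f ≈ 36.5 °C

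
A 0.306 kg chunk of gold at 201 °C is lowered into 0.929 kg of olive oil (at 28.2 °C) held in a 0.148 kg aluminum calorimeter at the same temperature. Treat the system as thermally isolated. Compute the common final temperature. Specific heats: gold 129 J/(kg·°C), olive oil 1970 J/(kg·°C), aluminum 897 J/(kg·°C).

T_f ≈ 31.6 °C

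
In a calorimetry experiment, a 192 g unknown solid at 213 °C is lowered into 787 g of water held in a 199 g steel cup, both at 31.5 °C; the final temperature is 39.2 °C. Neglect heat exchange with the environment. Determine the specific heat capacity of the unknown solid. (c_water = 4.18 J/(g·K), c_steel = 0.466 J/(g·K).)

c ≈ 0.78 J/(g·K)

Setting the total heat transfer to zero:
192·c·(39.2 − 213) + 787·4.18·(39.2 − 31.5) + 199·0.466·(39.2 − 31.5) = 0
-33370 c = -26044
c = -26044/-33370 ≈ 0.7805 J/(g·K)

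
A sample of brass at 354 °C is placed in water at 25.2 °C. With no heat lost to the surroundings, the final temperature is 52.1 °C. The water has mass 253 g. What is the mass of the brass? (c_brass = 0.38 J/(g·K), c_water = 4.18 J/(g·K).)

|Q_brass| = |Q_water|:
m·0.38·(354 − 52.1) = 253·4.18·(52.1 − 25.2)
114.72 m = 28448  ⇒  m ≈ 248 g

m ≈ 248 g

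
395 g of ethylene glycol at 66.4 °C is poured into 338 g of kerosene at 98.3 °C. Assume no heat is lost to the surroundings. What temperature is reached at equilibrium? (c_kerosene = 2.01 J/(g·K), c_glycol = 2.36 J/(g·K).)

T_f ≈ 79.8 °C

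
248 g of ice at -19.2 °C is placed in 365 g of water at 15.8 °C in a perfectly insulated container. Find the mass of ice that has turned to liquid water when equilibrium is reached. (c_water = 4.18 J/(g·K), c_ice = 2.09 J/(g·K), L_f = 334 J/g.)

Cooling the water to 0 °C releases 365×4.18×15.8 = 24106 J.
Of that, 248×2.09×19.2 = 9951.7 J goes to bring the ice to 0 °C, leaving 14154 J.
Melting all 248 g of ice would need 248×334 = 82832 J.
Since 14154 < 82832 J, not all the ice melts; equilibrium is at 0 °C.
m_melt = 14154 / L_f = 42.38 g.

m_melted ≈ 42.4 g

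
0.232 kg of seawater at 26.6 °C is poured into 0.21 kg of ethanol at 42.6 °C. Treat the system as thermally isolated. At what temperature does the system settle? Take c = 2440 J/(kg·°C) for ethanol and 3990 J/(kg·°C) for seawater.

T_f ≈ 32.3 °C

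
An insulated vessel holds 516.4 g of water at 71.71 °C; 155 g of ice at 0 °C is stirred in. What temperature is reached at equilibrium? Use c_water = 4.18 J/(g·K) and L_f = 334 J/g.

T_f ≈ 36.7 °C

Energy conservation, ΣQ = 0:
fusion: m_ice L_f = 155×334 = 51770; warm the meltwater: 647.9 T; water cools: 516.4×4.18×(T − 71.71) = 2158.6(T − 71.71)
2806.5 T = 154790 − 51770 = 103020
T ≈ 36.71 °C (positive, so assuming full melt was valid).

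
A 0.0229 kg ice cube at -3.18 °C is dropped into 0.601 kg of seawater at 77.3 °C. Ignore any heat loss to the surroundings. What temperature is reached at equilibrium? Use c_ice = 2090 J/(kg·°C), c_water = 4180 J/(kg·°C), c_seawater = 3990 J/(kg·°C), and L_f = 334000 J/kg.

Conservation of energy gives ΣQ = 0:
ice -3.18→0 °C: 0.0229×2090×3.18 = 152.2
  melt ice: 0.0229×334000 = 7648.6
  meltwater 0→T: 0.0229×4180×T = 95.72 T
  seawater cools: 0.601×3990×(T − 77.3) = 2398(T − 77.3)
2493.7 T = 185365 − 7800.8 = 177564
T ≈ 71.20 °C (positive, so assuming full melt was valid).

T_f ≈ 71.2 °C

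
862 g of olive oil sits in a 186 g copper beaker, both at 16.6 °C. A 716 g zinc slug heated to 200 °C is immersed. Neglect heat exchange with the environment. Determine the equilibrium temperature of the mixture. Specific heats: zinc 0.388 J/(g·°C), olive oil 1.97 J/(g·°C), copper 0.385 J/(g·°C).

Energy conservation, ΣQ = 0:
716*0.388*(T − 200) + 862*1.97*(T − 16.6) + 186*0.385*(T − 16.6) = 0
277.81(T − 200) + 1698.1(T − 16.6) + 71.61(T − 16.6) = 0
2047.6 T = 84939
T ≈ 41.48 °C

T_f ≈ 41.5 °C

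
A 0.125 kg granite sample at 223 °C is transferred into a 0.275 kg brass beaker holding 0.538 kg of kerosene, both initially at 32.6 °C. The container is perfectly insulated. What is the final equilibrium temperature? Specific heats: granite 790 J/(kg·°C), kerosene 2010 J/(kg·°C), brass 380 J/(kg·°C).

T_f ≈ 47.2 °C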